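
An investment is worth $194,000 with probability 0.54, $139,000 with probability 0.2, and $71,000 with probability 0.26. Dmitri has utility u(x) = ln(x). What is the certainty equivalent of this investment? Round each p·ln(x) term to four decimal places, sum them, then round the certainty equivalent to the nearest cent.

$139,734.57

E[u] = 0.54·ln(194000) + 0.2·ln(139000) + 0.26·ln(71000) = 6.5748 + 2.3684 + 2.9043 = 11.8475
CE = e^11.8475 ≈ 139734.57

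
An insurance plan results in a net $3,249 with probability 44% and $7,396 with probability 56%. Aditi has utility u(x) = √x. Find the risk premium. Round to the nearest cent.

E[u] = 0.44·√3249 + 0.56·√7396 = 0.44·57 + 0.56·86 = 73.24
CE = (73.24)² = 5364.0976
Risk premium = EV − CE = 5571.32 − 5364.0976 = 207.2224

$207.22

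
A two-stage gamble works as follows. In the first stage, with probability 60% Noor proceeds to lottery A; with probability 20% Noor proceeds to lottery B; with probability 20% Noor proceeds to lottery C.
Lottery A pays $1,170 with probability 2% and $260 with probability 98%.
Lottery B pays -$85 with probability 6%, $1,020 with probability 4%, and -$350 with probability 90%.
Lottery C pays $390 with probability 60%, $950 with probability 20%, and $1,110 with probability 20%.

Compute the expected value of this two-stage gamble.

$240.26

EV(A) = 0.02 × 1170 + 0.98 × 260 = 23.4 + 254.8 = 278.2
EV(B) = 0.06 × (-85) + 0.04 × 1020 + 0.9 × (-350) = -5.1 + 40.8 − 315 = -279.3
EV(C) = 0.6 × 390 + 0.2 × 950 + 0.2 × 1110 = 234 + 190 + 222 = 646
Overall = 0.6 × 278.2 + 0.2 × (-279.3) + 0.2 × 646 = 166.92 − 55.86 + 129.2 = 240.26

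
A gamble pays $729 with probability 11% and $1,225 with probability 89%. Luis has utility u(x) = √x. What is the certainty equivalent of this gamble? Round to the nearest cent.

$1,164.17

E[u] = 0.11·√729 + 0.89·√1225 = 0.11·27 + 0.89·35 = 34.12
CE = (34.12)² = 1164.1744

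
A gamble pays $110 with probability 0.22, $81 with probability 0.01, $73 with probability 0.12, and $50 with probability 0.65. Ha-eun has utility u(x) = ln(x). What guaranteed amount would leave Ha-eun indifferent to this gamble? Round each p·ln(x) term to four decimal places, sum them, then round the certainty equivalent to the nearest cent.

E[u] = 0.22·ln(110) + 0.01·ln(81) + 0.12·ln(73) + 0.65·ln(50) = 1.0341 + 0.0439 + 0.5149 + 2.5428 = 4.1357
CE = e^4.1357 ≈ 62.53

$62.53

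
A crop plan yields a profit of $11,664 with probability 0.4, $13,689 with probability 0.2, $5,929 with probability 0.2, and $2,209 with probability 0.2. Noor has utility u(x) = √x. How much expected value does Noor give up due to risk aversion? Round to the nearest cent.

E[u] = 0.4·√11664 + 0.2·√13689 + 0.2·√5929 + 0.2·√2209 = 0.4·108 + 0.2·117 + 0.2·77 + 0.2·47 = 91.4
CE = (91.4)² = 8353.96
Risk premium = EV − CE = 9031 − 8353.96 = 677.04

$677.04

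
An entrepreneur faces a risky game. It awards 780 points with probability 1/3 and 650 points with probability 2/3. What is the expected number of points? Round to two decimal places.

EV = 1/3 × 780 + 2/3 × 650 = 260 + 433.3333 = 693.3333

693.33 points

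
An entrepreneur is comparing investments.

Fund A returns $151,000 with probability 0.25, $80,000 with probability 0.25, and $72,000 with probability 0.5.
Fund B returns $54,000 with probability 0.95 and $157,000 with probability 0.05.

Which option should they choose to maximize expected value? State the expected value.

Fund A = 0.25 × 151000 + 0.25 × 80000 + 0.5 × 72000 = 37750 + 20000 + 36000 = 93750
Fund B = 0.95 × 54000 + 0.05 × 157000 = 51300 + 7850 = 59150

Fund A ($93,750)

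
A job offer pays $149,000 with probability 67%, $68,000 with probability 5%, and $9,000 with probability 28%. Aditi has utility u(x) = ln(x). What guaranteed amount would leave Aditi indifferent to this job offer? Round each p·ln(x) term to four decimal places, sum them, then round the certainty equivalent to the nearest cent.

$65,290.38

E[u] = 0.67·ln(149000) + 0.05·ln(68000) + 0.28·ln(9000) = 7.9808 + 0.5564 + 2.5494 = 11.0866
CE = e^11.0866 ≈ 65290.38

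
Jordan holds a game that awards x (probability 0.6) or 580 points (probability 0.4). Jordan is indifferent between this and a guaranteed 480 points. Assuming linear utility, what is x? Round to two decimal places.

0.6·x + 0.4·580 = 480
0.6·x = 480 − 232 = 248
x = 248 / 0.6 = 413.3333

x = 413.33 points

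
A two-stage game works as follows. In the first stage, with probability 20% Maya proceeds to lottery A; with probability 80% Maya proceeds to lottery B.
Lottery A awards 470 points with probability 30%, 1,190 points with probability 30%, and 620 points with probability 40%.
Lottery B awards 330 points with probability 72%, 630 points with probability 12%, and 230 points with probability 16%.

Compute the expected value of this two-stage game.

429.2 points

EV(A) = 0.3 × 470 + 0.3 × 1190 + 0.4 × 620 = 141 + 357 + 248 = 746
EV(B) = 0.72 × 330 + 0.12 × 630 + 0.16 × 230 = 237.6 + 75.6 + 36.8 = 350
Overall = 0.2 × 746 + 0.8 × 350 = 149.2 + 280 = 429.2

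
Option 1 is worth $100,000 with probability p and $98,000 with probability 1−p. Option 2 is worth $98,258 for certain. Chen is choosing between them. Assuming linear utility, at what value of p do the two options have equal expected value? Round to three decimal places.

p = 0.129

p·100000 + (1−p)·98000 = 98258
2000p + 98000 = 98258
p = (98258 − 98000) / 2000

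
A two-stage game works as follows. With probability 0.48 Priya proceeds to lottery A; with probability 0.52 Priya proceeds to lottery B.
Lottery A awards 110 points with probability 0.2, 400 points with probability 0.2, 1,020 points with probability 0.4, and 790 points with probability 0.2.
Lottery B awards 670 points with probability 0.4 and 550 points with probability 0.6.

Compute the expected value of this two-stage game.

631.6 points

EV(A) = 0.2 × 110 + 0.2 × 400 + 0.4 × 1020 + 0.2 × 790 = 22 + 80 + 408 + 158 = 668
EV(B) = 0.4 × 670 + 0.6 × 550 = 268 + 330 = 598
Overall = 0.48 × 668 + 0.52 × 598 = 320.64 + 310.96 = 631.6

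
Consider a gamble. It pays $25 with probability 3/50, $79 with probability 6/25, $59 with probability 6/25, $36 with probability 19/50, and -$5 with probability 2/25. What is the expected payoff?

EV = 3/50 × 25 + 6/25 × 79 + 6/25 × 59 + 19/50 × 36 + 2/25 × (-5) = 1.5 + 18.96 + 14.16 + 13.68 − 0.4 = 47.9

$47.90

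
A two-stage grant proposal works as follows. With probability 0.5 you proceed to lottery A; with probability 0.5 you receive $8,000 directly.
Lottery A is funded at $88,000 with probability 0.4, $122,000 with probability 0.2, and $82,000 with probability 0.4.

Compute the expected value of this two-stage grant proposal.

$50,200

EV(A) = 0.4 × 88000 + 0.2 × 122000 + 0.4 × 82000 = 35200 + 24400 + 32800 = 92400
Branch B: 8000 (certain)
Overall = 0.5 × 92400 + 0.5 × 8000 = 46200 + 4000 = 50200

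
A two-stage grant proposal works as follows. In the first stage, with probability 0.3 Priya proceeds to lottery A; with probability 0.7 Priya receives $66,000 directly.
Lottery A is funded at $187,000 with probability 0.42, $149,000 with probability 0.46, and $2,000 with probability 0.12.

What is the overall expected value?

$90,396

EV(A) = 0.42 × 187000 + 0.46 × 149000 + 0.12 × 2000 = 78540 + 68540 + 240 = 147320
Branch B: 66000 (certain)
Overall = 0.3 × 147320 + 0.7 × 66000 = 44196 + 46200 = 90396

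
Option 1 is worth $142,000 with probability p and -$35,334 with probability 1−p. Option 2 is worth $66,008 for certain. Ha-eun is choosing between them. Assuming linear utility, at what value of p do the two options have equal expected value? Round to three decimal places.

p = 0.571

p·142000 + (1−p)·(-35334) = 66008
177334p − 35334 = 66008
p = (66008 + 35334) / 177334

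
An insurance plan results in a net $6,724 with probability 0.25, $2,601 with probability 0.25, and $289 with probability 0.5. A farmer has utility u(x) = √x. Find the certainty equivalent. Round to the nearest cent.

$1,743.06

E[u] = 0.25·√6724 + 0.25·√2601 + 0.5·√289 = 0.25·82 + 0.25·51 + 0.5·17 = 41.75
CE = (41.75)² = 1743.0625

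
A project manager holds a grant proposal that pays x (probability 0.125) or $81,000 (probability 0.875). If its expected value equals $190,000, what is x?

x = $953,000

0.125·x + 0.875·81000 = 190000
0.125·x = 190000 − 70875 = 119125
x = 119125 / 0.125 = 953000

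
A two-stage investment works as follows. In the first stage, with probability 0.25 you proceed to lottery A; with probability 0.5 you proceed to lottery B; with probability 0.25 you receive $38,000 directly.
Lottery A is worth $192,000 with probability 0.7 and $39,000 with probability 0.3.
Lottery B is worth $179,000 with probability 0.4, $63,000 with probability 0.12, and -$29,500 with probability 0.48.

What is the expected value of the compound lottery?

EV(A) = 0.7 × 192000 + 0.3 × 39000 = 134400 + 11700 = 146100
EV(B) = 0.4 × 179000 + 0.12 × 63000 + 0.48 × (-29500) = 71600 + 7560 − 14160 = 65000
Branch C: 38000 (certain)
Overall = 0.25 × 146100 + 0.5 × 65000 + 0.25 × 38000 = 36525 + 32500 + 9500 = 78525

$78,525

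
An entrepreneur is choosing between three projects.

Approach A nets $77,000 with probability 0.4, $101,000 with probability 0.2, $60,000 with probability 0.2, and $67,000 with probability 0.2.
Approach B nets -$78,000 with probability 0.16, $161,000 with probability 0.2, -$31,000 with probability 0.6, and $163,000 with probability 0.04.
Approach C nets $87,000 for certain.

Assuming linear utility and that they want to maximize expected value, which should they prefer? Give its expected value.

Approach C ($87,000)

Approach A = 0.4 × 77000 + 0.2 × 101000 + 0.2 × 60000 + 0.2 × 67000 = 30800 + 20200 + 12000 + 13400 = 76400
Approach B = 0.16 × (-78000) + 0.2 × 161000 + 0.6 × (-31000) + 0.04 × 163000 = -12480 + 32200 − 18600 + 6520 = 7640
Approach C: 87000 (certain)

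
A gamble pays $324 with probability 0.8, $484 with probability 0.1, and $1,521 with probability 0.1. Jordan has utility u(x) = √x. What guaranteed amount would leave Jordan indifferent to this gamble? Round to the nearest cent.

$420.25

E[u] = 0.8·√324 + 0.1·√484 + 0.1·√1521 = 0.8·18 + 0.1·22 + 0.1·39 = 20.5
CE = (20.5)² = 420.25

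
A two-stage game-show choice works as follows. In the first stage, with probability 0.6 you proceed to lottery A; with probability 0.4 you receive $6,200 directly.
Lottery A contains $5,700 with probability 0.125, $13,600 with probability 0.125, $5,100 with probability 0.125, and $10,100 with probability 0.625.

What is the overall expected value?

EV(A) = 0.125 × 5700 + 0.125 × 13600 + 0.125 × 5100 + 0.625 × 10100 = 712.5 + 1700 + 637.5 + 6312.5 = 9362.5
Branch B: 6200 (certain)
Overall = 0.6 × 9362.5 + 0.4 × 6200 = 5617.5 + 2480 = 8097.5

$8,097.50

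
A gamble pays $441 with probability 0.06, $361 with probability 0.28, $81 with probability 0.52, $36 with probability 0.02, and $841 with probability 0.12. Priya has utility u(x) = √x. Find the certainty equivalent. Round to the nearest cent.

$220.82

E[u] = 0.06·√441 + 0.28·√361 + 0.52·√81 + 0.02·√36 + 0.12·√841 = 0.06·21 + 0.28·19 + 0.52·9 + 0.02·6 + 0.12·29 = 14.86
CE = (14.86)² = 220.8196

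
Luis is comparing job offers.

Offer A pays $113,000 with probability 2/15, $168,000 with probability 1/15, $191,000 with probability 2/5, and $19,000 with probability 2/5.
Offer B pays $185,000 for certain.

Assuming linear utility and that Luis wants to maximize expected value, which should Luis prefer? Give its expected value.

Offer A = 2/15 × 113000 + 1/15 × 168000 + 2/5 × 191000 + 2/5 × 19000 = 15066.6667 + 11200 + 76400 + 7600 = 110266.6667
Offer B: 185000 (certain)

Offer B ($185,000)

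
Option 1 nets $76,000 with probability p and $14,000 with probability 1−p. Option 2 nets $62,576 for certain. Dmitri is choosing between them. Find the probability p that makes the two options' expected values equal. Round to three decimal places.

p = 0.783

p·76000 + (1−p)·14000 = 62576
62000p + 14000 = 62576
p = (62576 − 14000) / 62000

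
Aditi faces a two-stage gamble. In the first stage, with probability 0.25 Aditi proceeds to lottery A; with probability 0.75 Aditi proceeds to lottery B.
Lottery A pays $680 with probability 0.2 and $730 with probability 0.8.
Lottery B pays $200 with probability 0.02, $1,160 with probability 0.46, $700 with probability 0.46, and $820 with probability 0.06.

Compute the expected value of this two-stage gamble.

EV(A) = 0.2 × 680 + 0.8 × 730 = 136 + 584 = 720
EV(B) = 0.02 × 200 + 0.46 × 1160 + 0.46 × 700 + 0.06 × 820 = 4 + 533.6 + 322 + 49.2 = 908.8
Overall = 0.25 × 720 + 0.75 × 908.8 = 180 + 681.6 = 861.6

$861.60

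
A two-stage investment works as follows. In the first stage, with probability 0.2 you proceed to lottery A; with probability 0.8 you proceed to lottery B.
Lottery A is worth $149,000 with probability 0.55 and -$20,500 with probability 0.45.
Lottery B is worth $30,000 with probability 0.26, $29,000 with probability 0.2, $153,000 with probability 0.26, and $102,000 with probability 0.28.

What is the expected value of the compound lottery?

$80,097

EV(A) = 0.55 × 149000 + 0.45 × (-20500) = 81950 − 9225 = 72725
EV(B) = 0.26 × 30000 + 0.2 × 29000 + 0.26 × 153000 + 0.28 × 102000 = 7800 + 5800 + 39780 + 28560 = 81940
Overall = 0.2 × 72725 + 0.8 × 81940 = 14545 + 65552 = 80097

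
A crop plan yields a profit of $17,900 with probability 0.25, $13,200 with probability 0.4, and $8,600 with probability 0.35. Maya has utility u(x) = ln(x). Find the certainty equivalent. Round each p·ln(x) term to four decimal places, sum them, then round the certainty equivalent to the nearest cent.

$12,260.03

E[u] = 0.25·ln(17900) + 0.4·ln(13200) + 0.35·ln(8600) = 2.4481 + 3.7952 + 3.1708 = 9.4141
CE = e^9.4141 ≈ 12260.03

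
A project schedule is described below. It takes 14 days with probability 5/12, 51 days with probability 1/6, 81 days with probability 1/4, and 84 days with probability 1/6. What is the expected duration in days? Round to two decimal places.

48.58 days

EV = 5/12 × 14 + 1/6 × 51 + 1/4 × 81 + 1/6 × 84 = 5.8333 + 8.5 + 20.25 + 14 = 48.5833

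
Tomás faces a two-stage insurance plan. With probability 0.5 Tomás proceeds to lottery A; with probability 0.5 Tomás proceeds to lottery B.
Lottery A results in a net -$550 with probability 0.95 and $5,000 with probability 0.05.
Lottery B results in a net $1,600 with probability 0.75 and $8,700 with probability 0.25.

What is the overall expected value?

$1,551.25

EV(A) = 0.95 × (-550) + 0.05 × 5000 = -522.5 + 250 = -272.5
EV(B) = 0.75 × 1600 + 0.25 × 8700 = 1200 + 2175 = 3375
Overall = 0.5 × (-272.5) + 0.5 × 3375 = -136.25 + 1687.5 = 1551.25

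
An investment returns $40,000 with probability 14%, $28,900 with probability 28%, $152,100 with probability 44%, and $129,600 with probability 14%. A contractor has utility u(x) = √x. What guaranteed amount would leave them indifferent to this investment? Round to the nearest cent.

$88,565.76

E[u] = 0.14·√40000 + 0.28·√28900 + 0.44·√152100 + 0.14·√129600 = 0.14·200 + 0.28·170 + 0.44·390 + 0.14·360 = 297.6
CE = (297.6)² = 88565.76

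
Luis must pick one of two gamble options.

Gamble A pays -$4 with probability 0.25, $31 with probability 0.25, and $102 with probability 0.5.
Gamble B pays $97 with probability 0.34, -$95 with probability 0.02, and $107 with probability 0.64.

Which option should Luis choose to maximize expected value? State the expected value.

Gamble B ($99.56)

Gamble A = 0.25 × (-4) + 0.25 × 31 + 0.5 × 102 = -1 + 7.75 + 51 = 57.75
Gamble B = 0.34 × 97 + 0.02 × (-95) + 0.64 × 107 = 32.98 − 1.9 + 68.48 = 99.56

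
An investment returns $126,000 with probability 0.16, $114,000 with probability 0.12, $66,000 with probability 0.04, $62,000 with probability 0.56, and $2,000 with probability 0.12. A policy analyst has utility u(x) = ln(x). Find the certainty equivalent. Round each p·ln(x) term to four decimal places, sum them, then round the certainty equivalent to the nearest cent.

E[u] = 0.16·ln(126000) + 0.12·ln(114000) + 0.04·ln(66000) + 0.56·ln(62000) + 0.12·ln(2000) = 1.8790 + 1.3973 + 0.4439 + 6.1795 + 0.9121 = 10.8118
CE = e^10.8118 ≈ 49602.67

$49,602.67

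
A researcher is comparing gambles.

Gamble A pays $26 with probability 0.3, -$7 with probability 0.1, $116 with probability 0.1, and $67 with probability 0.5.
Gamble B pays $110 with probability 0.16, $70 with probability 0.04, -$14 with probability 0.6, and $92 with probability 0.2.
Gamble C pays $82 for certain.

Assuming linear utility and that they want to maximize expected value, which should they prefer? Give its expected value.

Gamble C ($82)

Gamble A = 0.3 × 26 + 0.1 × (-7) + 0.1 × 116 + 0.5 × 67 = 7.8 − 0.7 + 11.6 + 33.5 = 52.2
Gamble B = 0.16 × 110 + 0.04 × 70 + 0.6 × (-14) + 0.2 × 92 = 17.6 + 2.8 − 8.4 + 18.4 = 30.4
Gamble C: 82 (certain)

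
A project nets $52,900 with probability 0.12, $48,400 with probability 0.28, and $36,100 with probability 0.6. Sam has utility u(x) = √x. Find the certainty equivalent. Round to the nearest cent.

$41,290.24

E[u] = 0.12·√52900 + 0.28·√48400 + 0.6·√36100 = 0.12·230 + 0.28·220 + 0.6·190 = 203.2
CE = (203.2)² = 41290.24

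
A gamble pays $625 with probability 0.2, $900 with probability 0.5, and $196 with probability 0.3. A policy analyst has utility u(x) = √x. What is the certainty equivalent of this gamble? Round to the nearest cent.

$585.64

E[u] = 0.2·√625 + 0.5·√900 + 0.3·√196 = 0.2·25 + 0.5·30 + 0.3·14 = 24.2
CE = (24.2)² = 585.64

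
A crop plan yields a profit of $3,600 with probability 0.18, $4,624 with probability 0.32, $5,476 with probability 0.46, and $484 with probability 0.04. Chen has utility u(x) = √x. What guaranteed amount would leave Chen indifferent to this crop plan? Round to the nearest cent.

$4,553.55

E[u] = 0.18·√3600 + 0.32·√4624 + 0.46·√5476 + 0.04·√484 = 0.18·60 + 0.32·68 + 0.46·74 + 0.04·22 = 67.48
CE = (67.48)² = 4553.5504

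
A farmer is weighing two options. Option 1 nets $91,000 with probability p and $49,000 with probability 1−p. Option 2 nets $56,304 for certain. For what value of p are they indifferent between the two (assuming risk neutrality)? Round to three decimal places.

p = 0.174

p·91000 + (1−p)·49000 = 56304
42000p + 49000 = 56304
p = (56304 − 49000) / 42000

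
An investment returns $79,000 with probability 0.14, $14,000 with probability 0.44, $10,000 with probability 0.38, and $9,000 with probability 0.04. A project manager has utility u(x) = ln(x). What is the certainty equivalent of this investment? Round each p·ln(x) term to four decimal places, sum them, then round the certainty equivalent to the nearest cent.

$15,421.22

E[u] = 0.14·ln(79000) + 0.44·ln(14000) + 0.38·ln(10000) + 0.04·ln(9000) = 1.5788 + 4.2006 + 3.4999 + 0.3642 = 9.6435
CE = e^9.6435 ≈ 15421.22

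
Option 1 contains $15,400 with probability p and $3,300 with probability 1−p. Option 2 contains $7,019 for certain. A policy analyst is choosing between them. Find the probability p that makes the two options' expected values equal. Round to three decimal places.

p = 0.307

p·15400 + (1−p)·3300 = 7019
12100p + 3300 = 7019
p = (7019 − 3300) / 12100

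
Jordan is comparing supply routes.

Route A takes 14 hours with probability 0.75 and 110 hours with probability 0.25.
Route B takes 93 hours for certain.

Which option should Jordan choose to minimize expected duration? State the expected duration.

Route A (38 hours)

Route A = 0.75 × 14 + 0.25 × 110 = 10.5 + 27.5 = 38
Route B: 93 (certain)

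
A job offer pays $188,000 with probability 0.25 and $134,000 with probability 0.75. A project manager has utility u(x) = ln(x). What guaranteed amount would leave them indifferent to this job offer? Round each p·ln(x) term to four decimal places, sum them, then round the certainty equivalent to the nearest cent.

$145,830.46

E[u] = 0.25·ln(188000) + 0.75·ln(134000) = 3.0360 + 8.8542 = 11.8902
CE = e^11.8902 ≈ 145830.46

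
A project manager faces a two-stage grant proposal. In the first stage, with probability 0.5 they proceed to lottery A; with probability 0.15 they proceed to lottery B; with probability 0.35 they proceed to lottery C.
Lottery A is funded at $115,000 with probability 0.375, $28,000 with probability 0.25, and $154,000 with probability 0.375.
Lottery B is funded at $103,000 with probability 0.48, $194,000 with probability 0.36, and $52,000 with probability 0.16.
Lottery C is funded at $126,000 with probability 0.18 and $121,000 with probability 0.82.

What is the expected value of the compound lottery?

$115,742.50

EV(A) = 0.375 × 115000 + 0.25 × 28000 + 0.375 × 154000 = 43125 + 7000 + 57750 = 107875
EV(B) = 0.48 × 103000 + 0.36 × 194000 + 0.16 × 52000 = 49440 + 69840 + 8320 = 127600
EV(C) = 0.18 × 126000 + 0.82 × 121000 = 22680 + 99220 = 121900
Overall = 0.5 × 107875 + 0.15 × 127600 + 0.35 × 121900 = 53937.5 + 19140 + 42665 = 115742.5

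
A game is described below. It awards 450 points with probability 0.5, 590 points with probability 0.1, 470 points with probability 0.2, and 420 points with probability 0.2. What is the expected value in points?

EV = 0.5 × 450 + 0.1 × 590 + 0.2 × 470 + 0.2 × 420 = 225 + 59 + 94 + 84 = 462

462 points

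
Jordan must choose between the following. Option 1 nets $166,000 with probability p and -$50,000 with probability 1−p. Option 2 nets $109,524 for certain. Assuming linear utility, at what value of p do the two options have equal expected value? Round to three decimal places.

p = 0.739

p·166000 + (1−p)·(-50000) = 109524
216000p − 50000 = 109524
p = (109524 + 50000) / 216000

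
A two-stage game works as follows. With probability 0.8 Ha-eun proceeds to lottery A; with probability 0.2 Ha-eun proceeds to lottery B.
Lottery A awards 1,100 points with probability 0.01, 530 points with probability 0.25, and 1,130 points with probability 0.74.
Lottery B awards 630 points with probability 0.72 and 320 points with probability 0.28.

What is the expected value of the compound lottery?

892.4 points

EV(A) = 0.01 × 1100 + 0.25 × 530 + 0.74 × 1130 = 11 + 132.5 + 836.2 = 979.7
EV(B) = 0.72 × 630 + 0.28 × 320 = 453.6 + 89.6 = 543.2
Overall = 0.8 × 979.7 + 0.2 × 543.2 = 783.76 + 108.64 = 892.4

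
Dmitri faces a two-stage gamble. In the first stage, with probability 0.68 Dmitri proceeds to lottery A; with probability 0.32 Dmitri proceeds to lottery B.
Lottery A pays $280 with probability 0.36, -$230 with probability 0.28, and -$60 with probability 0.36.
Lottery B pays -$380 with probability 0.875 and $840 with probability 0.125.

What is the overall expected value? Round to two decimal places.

-$62.74

EV(A) = 0.36 × 280 + 0.28 × (-230) + 0.36 × (-60) = 100.8 − 64.4 − 21.6 = 14.8
EV(B) = 0.875 × (-380) + 0.125 × 840 = -332.5 + 105 = -227.5
Overall = 0.68 × 14.8 + 0.32 × (-227.5) = 10.064 − 72.8 = -62.736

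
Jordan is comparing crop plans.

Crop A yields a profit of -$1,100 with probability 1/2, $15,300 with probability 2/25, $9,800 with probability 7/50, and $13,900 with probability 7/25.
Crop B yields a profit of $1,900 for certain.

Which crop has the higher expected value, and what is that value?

Crop A ($5,938)

Crop A = 1/2 × (-1100) + 2/25 × 15300 + 7/50 × 9800 + 7/25 × 13900 = -550 + 1224 + 1372 + 3892 = 5938
Crop B: 1900 (certain)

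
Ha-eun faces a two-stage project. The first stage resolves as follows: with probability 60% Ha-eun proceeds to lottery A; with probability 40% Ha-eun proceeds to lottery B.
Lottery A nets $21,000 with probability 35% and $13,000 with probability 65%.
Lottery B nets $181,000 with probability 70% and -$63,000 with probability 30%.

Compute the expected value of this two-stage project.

EV(A) = 0.35 × 21000 + 0.65 × 13000 = 7350 + 8450 = 15800
EV(B) = 0.7 × 181000 + 0.3 × (-63000) = 126700 − 18900 = 107800
Overall = 0.6 × 15800 + 0.4 × 107800 = 9480 + 43120 = 52600

$52,600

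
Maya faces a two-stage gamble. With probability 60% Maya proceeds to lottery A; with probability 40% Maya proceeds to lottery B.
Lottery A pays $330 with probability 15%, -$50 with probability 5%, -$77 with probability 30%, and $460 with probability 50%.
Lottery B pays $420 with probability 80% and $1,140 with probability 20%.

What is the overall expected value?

EV(A) = 0.15 × 330 + 0.05 × (-50) + 0.3 × (-77) + 0.5 × 460 = 49.5 − 2.5 − 23.1 + 230 = 253.9
EV(B) = 0.8 × 420 + 0.2 × 1140 = 336 + 228 = 564
Overall = 0.6 × 253.9 + 0.4 × 564 = 152.34 + 225.6 = 377.94

$377.94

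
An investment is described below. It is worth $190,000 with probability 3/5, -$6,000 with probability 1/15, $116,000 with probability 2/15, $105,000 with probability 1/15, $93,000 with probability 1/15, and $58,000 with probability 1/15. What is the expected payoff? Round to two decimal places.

$146,133.33

EV = 3/5 × 190000 + 1/15 × (-6000) + 2/15 × 116000 + 1/15 × 105000 + 1/15 × 93000 + 1/15 × 58000 = 114000 − 400 + 15466.6667 + 7000 + 6200 + 3866.6667 = 146133.3333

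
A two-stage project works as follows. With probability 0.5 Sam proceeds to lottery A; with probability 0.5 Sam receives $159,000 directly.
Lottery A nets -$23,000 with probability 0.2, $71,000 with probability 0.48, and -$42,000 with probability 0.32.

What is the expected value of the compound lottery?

EV(A) = 0.2 × (-23000) + 0.48 × 71000 + 0.32 × (-42000) = -4600 + 34080 − 13440 = 16040
Branch B: 159000 (certain)
Overall = 0.5 × 16040 + 0.5 × 159000 = 8020 + 79500 = 87520

$87,520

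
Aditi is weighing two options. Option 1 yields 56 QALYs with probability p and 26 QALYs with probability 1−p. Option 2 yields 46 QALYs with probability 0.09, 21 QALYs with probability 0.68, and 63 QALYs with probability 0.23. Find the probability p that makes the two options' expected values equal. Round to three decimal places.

p = 0.230

EV(Option 2) = 0.09 × 46 + 0.68 × 21 + 0.23 × 63 = 4.14 + 14.28 + 14.49 = 32.91
p·56 + (1−p)·26 = 32.91
30p + 26 = 32.91
p = (32.91 − 26) / 30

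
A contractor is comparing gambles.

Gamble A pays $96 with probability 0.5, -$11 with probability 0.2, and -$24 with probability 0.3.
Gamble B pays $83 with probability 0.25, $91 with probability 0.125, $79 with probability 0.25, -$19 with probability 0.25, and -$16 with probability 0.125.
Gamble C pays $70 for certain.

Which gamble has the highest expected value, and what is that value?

Gamble A = 0.5 × 96 + 0.2 × (-11) + 0.3 × (-24) = 48 − 2.2 − 7.2 = 38.6
Gamble B = 0.25 × 83 + 0.125 × 91 + 0.25 × 79 + 0.25 × (-19) + 0.125 × (-16) = 20.75 + 11.375 + 19.75 − 4.75 − 2 = 45.125
Gamble C: 70 (certain)

Gamble C ($70)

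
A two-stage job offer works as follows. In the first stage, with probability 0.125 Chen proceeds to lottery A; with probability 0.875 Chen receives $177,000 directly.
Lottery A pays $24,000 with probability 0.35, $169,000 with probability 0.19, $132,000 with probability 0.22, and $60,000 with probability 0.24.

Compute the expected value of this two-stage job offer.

$165,368.75

EV(A) = 0.35 × 24000 + 0.19 × 169000 + 0.22 × 132000 + 0.24 × 60000 = 8400 + 32110 + 29040 + 14400 = 83950
Branch B: 177000 (certain)
Overall = 0.125 × 83950 + 0.875 × 177000 = 10493.75 + 154875 = 165368.75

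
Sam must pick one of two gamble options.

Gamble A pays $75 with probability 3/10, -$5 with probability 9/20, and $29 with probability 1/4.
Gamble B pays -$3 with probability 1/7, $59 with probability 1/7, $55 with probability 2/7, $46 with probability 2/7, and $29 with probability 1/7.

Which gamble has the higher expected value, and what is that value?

Gamble A = 3/10 × 75 + 9/20 × (-5) + 1/4 × 29 = 22.5 − 2.25 + 7.25 = 27.5
Gamble B = 1/7 × (-3) + 1/7 × 59 + 2/7 × 55 + 2/7 × 46 + 1/7 × 29 = -0.4286 + 8.4286 + 15.7143 + 13.1429 + 4.1429 = 41

Gamble B ($41)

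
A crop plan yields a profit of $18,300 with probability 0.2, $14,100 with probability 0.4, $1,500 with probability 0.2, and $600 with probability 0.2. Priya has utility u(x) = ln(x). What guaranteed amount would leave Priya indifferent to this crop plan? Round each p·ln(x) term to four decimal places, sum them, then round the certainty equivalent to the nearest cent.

E[u] = 0.2·ln(18300) + 0.4·ln(14100) + 0.2·ln(1500) + 0.2·ln(600) = 1.9629 + 3.8216 + 1.4626 + 1.2794 = 8.5265
CE = e^8.5265 ≈ 5046.75

$5,046.75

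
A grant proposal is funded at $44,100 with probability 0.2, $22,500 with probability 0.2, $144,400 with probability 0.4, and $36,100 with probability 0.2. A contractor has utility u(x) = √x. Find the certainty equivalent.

E[u] = 0.2·√44100 + 0.2·√22500 + 0.4·√144400 + 0.2·√36100 = 0.2·210 + 0.2·150 + 0.4·380 + 0.2·190 = 262
CE = (262)² = 68644

$68,644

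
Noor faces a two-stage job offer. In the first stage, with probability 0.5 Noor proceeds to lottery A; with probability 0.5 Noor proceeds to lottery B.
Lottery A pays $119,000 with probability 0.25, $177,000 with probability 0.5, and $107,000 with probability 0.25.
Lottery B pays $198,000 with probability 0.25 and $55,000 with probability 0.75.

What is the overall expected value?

$117,875

EV(A) = 0.25 × 119000 + 0.5 × 177000 + 0.25 × 107000 = 29750 + 88500 + 26750 = 145000
EV(B) = 0.25 × 198000 + 0.75 × 55000 = 49500 + 41250 = 90750
Overall = 0.5 × 145000 + 0.5 × 90750 = 72500 + 45375 = 117875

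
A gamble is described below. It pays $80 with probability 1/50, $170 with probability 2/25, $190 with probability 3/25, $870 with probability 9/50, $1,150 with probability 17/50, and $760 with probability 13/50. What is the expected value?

EV = 1/50 × 80 + 2/25 × 170 + 3/25 × 190 + 9/50 × 870 + 17/50 × 1150 + 13/50 × 760 = 1.6 + 13.6 + 22.8 + 156.6 + 391 + 197.6 = 783.2

$783.20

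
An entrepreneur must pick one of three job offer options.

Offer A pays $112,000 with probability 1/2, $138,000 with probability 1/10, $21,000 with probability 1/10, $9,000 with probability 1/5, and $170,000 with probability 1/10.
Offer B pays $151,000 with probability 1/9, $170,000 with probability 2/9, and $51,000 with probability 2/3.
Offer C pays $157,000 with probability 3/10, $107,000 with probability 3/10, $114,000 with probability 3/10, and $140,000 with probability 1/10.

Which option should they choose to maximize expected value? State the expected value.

Offer A = 1/2 × 112000 + 1/10 × 138000 + 1/10 × 21000 + 1/5 × 9000 + 1/10 × 170000 = 56000 + 13800 + 2100 + 1800 + 17000 = 90700
Offer B = 1/9 × 151000 + 2/9 × 170000 + 2/3 × 51000 = 16777.7778 + 37777.7778 + 34000 = 88555.5556
Offer C = 3/10 × 157000 + 3/10 × 107000 + 3/10 × 114000 + 1/10 × 140000 = 47100 + 32100 + 34200 + 14000 = 127400

Offer C ($127,400)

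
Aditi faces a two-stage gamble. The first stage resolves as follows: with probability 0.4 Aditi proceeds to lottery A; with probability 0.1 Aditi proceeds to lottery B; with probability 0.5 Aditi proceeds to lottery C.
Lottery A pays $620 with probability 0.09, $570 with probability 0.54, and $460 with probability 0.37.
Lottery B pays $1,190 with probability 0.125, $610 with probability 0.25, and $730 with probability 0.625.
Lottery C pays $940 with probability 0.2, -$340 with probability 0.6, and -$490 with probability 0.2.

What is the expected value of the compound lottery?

$232.27

EV(A) = 0.09 × 620 + 0.54 × 570 + 0.37 × 460 = 55.8 + 307.8 + 170.2 = 533.8
EV(B) = 0.125 × 1190 + 0.25 × 610 + 0.625 × 730 = 148.75 + 152.5 + 456.25 = 757.5
EV(C) = 0.2 × 940 + 0.6 × (-340) + 0.2 × (-490) = 188 − 204 − 98 = -114
Overall = 0.4 × 533.8 + 0.1 × 757.5 + 0.5 × (-114) = 213.52 + 75.75 − 57 = 232.27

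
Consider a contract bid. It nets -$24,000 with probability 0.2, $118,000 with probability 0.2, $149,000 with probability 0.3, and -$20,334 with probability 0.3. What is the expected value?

$57,399.80

EV = 0.2 × (-24000) + 0.2 × 118000 + 0.3 × 149000 + 0.3 × (-20334) = -4800 + 23600 + 44700 − 6100.2 = 57399.8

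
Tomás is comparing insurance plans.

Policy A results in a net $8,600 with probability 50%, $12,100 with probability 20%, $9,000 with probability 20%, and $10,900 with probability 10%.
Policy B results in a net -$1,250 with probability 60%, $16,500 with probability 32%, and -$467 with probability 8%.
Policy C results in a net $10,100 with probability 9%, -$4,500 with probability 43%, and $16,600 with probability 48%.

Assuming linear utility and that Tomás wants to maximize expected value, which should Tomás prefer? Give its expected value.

Policy A ($9,610)

Policy A = 0.5 × 8600 + 0.2 × 12100 + 0.2 × 9000 + 0.1 × 10900 = 4300 + 2420 + 1800 + 1090 = 9610
Policy B = 0.6 × (-1250) + 0.32 × 16500 + 0.08 × (-467) = -750 + 5280 − 37.36 = 4492.64
Policy C = 0.09 × 10100 + 0.43 × (-4500) + 0.48 × 16600 = 909 − 1935 + 7968 = 6942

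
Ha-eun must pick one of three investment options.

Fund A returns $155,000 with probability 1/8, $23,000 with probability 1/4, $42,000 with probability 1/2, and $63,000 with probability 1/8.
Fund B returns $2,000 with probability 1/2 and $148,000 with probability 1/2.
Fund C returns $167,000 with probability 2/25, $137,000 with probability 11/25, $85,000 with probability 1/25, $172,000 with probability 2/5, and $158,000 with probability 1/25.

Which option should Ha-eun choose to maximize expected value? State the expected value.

Fund A = 1/8 × 155000 + 1/4 × 23000 + 1/2 × 42000 + 1/8 × 63000 = 19375 + 5750 + 21000 + 7875 = 54000
Fund B = 1/2 × 2000 + 1/2 × 148000 = 1000 + 74000 = 75000
Fund C = 2/25 × 167000 + 11/25 × 137000 + 1/25 × 85000 + 2/5 × 172000 + 1/25 × 158000 = 13360 + 60280 + 3400 + 68800 + 6320 = 152160

Fund C ($152,160)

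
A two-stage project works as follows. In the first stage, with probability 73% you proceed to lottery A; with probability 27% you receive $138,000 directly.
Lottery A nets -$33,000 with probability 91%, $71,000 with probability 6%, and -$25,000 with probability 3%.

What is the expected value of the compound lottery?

$17,900.40

EV(A) = 0.91 × (-33000) + 0.06 × 71000 + 0.03 × (-25000) = -30030 + 4260 − 750 = -26520
Branch B: 138000 (certain)
Overall = 0.73 × (-26520) + 0.27 × 138000 = -19359.6 + 37260 = 17900.4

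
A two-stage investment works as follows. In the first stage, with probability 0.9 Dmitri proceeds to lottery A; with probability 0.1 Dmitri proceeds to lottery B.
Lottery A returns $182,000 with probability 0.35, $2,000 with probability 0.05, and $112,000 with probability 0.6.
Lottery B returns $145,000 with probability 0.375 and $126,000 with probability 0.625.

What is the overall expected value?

EV(A) = 0.35 × 182000 + 0.05 × 2000 + 0.6 × 112000 = 63700 + 100 + 67200 = 131000
EV(B) = 0.375 × 145000 + 0.625 × 126000 = 54375 + 78750 = 133125
Overall = 0.9 × 131000 + 0.1 × 133125 = 117900 + 13312.5 = 131212.5

$131,212.50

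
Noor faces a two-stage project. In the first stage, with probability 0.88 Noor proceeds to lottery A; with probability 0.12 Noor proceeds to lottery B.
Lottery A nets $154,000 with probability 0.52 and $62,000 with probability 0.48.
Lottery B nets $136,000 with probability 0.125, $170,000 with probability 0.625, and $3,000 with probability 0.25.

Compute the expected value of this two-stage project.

$111,539.20

EV(A) = 0.52 × 154000 + 0.48 × 62000 = 80080 + 29760 = 109840
EV(B) = 0.125 × 136000 + 0.625 × 170000 + 0.25 × 3000 = 17000 + 106250 + 750 = 124000
Overall = 0.88 × 109840 + 0.12 × 124000 = 96659.2 + 14880 = 111539.2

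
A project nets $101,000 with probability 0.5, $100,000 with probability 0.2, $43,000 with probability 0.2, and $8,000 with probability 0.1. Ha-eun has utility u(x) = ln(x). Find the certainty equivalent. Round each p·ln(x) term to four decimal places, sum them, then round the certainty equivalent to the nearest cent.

E[u] = 0.5·ln(101000) + 0.2·ln(100000) + 0.2·ln(43000) + 0.1·ln(8000) = 5.7614 + 2.3026 + 2.1338 + 0.8987 = 11.0965
CE = e^11.0965 ≈ 65939.97

$65,939.97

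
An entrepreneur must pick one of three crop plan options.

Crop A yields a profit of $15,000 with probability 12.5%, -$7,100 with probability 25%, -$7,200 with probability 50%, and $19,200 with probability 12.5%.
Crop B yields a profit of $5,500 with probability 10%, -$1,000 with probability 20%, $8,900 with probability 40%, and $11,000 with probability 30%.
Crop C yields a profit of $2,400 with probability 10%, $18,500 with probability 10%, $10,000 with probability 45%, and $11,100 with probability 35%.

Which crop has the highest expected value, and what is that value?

Crop C ($10,475)

Crop A = 0.125 × 15000 + 0.25 × (-7100) + 0.5 × (-7200) + 0.125 × 19200 = 1875 − 1775 − 3600 + 2400 = -1100
Crop B = 0.1 × 5500 + 0.2 × (-1000) + 0.4 × 8900 + 0.3 × 11000 = 550 − 200 + 3560 + 3300 = 7210
Crop C = 0.1 × 2400 + 0.1 × 18500 + 0.45 × 10000 + 0.35 × 11100 = 240 + 1850 + 4500 + 3885 = 10475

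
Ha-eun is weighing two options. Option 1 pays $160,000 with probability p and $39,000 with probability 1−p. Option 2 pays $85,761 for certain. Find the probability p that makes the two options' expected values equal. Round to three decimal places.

p·160000 + (1−p)·39000 = 85761
121000p + 39000 = 85761
p = (85761 − 39000) / 121000

p = 0.386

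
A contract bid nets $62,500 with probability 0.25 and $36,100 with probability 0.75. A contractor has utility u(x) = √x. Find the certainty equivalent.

$42,025

E[u] = 0.25·√62500 + 0.75·√36100 = 0.25·250 + 0.75·190 = 205
CE = (205)² = 42025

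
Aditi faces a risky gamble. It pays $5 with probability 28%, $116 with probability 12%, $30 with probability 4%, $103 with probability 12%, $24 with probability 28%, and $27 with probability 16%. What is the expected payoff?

$39.92

EV = 0.28 × 5 + 0.12 × 116 + 0.04 × 30 + 0.12 × 103 + 0.28 × 24 + 0.16 × 27 = 1.4 + 13.92 + 1.2 + 12.36 + 6.72 + 4.32 = 39.92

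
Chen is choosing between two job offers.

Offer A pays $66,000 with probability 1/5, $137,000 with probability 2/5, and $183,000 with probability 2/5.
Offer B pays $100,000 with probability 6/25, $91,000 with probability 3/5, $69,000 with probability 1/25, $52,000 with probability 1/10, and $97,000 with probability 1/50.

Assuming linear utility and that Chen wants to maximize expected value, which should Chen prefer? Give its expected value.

Offer A = 1/5 × 66000 + 2/5 × 137000 + 2/5 × 183000 = 13200 + 54800 + 73200 = 141200
Offer B = 6/25 × 100000 + 3/5 × 91000 + 1/25 × 69000 + 1/10 × 52000 + 1/50 × 97000 = 24000 + 54600 + 2760 + 5200 + 1940 = 88500

Offer A ($141,200)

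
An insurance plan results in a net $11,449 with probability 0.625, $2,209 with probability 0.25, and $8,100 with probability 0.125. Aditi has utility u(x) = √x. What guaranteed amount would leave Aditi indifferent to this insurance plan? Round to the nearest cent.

$8,077.52

E[u] = 0.625·√11449 + 0.25·√2209 + 0.125·√8100 = 0.625·107 + 0.25·47 + 0.125·90 = 89.875
CE = (89.875)² = 8077.515625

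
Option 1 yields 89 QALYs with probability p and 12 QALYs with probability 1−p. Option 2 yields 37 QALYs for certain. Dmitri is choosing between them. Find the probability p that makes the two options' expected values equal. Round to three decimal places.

p·89 + (1−p)·12 = 37
77p + 12 = 37
p = (37 − 12) / 77

p = 0.325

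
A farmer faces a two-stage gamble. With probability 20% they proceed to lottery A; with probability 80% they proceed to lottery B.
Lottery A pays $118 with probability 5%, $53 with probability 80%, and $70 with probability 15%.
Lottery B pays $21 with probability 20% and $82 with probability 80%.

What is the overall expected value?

EV(A) = 0.05 × 118 + 0.8 × 53 + 0.15 × 70 = 5.9 + 42.4 + 10.5 = 58.8
EV(B) = 0.2 × 21 + 0.8 × 82 = 4.2 + 65.6 = 69.8
Overall = 0.2 × 58.8 + 0.8 × 69.8 = 11.76 + 55.84 = 67.6

$67.60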